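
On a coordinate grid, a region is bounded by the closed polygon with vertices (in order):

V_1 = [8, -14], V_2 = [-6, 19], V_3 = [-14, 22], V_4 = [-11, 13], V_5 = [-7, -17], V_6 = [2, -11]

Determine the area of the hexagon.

355.5

Apply the surveyor's formula: 2A = Σ (x_i·y_{i+1} − x_{i+1}·y_i), indices taken mod 6.
Σ = (68) + (134) + (60) + (278) + (111) + (60) = 711
Area = |Σ|/2 = 355.5.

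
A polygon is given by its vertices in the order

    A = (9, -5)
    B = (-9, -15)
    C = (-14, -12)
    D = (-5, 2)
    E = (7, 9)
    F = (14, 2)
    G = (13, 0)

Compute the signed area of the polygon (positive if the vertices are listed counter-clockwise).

-316

Cross-terms: -180, -102, -88, -59, -112, -26, -65  ⇒  Σ = -632
Signed area = Σ/2 = -316 (negative ⇒ clockwise traversal).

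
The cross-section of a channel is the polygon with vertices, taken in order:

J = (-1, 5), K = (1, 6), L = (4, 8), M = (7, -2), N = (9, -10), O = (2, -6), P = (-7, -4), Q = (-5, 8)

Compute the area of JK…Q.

Apply the shoelace formula: 2A = Σ (x_i·y_{i+1} − x_{i+1}·y_i), indices taken mod 8.
Σ = (-11) + (-16) + (-64) + (-52) + (-34) + (-50) + (-76) + (-17) = -320
Area = |Σ|/2 = 160.

160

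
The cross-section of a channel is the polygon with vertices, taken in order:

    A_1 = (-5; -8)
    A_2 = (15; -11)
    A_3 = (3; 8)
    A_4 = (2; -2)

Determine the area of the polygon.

140

Apply the surveyor's formula: 2A = Σ (x_i·y_{i+1} − x_{i+1}·y_i), indices taken mod 4.
Σ = (175) + (153) + (-22) + (-26) = 280
Area = |Σ|/2 = 140.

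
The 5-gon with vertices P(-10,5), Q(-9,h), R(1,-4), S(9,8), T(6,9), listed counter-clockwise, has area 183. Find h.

-8

Write out the shoelace sum; only the two edges meeting at Q involve h:
2·Area = [((-10)·h − (-9)·5) + ((-9)·(-4) − 1·h)] + 197
       = -11·h + 278 = 366
⇒ h = -8.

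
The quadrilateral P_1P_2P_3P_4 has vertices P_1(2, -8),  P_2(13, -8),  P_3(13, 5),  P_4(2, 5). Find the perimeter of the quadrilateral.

|P_1P_2| = √((11)² + (0)²) = √121 = 11
|P_2P_3| = √((0)² + (13)²) = √169 = 13
|P_3P_4| = √((-11)² + (0)²) = √121 = 11
|P_4P_1| = √((0)² + (-13)²) = √169 = 13
Perimeter = 11 + 13 + 11 + 13 = 48.

48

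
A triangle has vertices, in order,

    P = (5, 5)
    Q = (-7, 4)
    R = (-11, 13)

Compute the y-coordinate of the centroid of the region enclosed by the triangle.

22/3

Apply the shoelace formula. First the cross-terms c_i = x_i·y_{i+1} − x_{i+1}·y_i:
  55, -47, -120  ⇒  2A = -112, A = -56.
Then Σ (y_i + y_{i+1})·c_i = -2464, so ȳ = -2464 / (6·(-56)) = 22/3.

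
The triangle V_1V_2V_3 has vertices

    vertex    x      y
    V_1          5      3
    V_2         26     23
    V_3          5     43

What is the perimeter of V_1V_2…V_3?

|V_1V_2| = √((21)² + (20)²) = √841 = 29
|V_2V_3| = √((-21)² + (20)²) = √841 = 29
|V_3V_1| = √((0)² + (-40)²) = √1600 = 40
Perimeter = 29 + 29 + 40 = 98.

98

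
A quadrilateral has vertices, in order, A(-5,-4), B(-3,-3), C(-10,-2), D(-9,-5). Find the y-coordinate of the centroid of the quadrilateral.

Apply the surveyor's formula. First the cross-terms c_i = x_i·y_{i+1} − x_{i+1}·y_i:
  3, -24, 32, 11  ⇒  2A = 22, A = 11.
Then Σ (y_i + y_{i+1})·c_i = -224, so ȳ = -224 / (6·11) = -112/33.

-112/33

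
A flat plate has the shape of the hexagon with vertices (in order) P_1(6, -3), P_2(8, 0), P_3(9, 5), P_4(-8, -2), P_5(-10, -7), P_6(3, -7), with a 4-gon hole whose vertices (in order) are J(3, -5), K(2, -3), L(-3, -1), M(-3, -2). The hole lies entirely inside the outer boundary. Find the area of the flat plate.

Outer boundary:
Apply the surveyor's formula: 2A = Σ (x_i·y_{i+1} − x_{i+1}·y_i), indices taken mod 6.
Σ = (24) + (40) + (22) + (36) + (91) + (33) = 246
Area = |Σ|/2 = 123.
Hole:
J→K: (3)(-3) − (2)(-5) = 1
K→L: (2)(-1) − (-3)(-3) = -11
L→M: (-3)(-2) − (-3)(-1) = 3
M→J: (-3)(-5) − (3)(-2) = 21
Σ = 14
Area = |Σ|/2 = 7.
Net area = 123 − 7 = 116.

116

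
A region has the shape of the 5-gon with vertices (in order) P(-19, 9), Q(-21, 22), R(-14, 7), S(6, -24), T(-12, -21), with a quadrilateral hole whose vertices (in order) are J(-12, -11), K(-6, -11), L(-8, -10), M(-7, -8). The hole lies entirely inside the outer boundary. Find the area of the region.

Outer boundary:
Apply the shoelace formula: 2A = Σ (x_i·y_{i+1} − x_{i+1}·y_i), indices taken mod 5.
Σ = (-229) + (161) + (294) + (-414) + (-507) = -695
Area = |Σ|/2 = 347.5.
Hole:
Apply Gauss's area formula: 2A = Σ (x_i·y_{i+1} − x_{i+1}·y_i), indices taken mod 4.
Σ = (66) + (-28) + (-6) + (-19) = 13
Area = |Σ|/2 = 6.5.
Net area = 347.5 − 6.5 = 341.

341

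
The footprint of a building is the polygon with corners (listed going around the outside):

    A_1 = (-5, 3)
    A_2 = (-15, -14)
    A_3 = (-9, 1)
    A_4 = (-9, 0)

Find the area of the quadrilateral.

Apply the shoelace formula: 2A = Σ (x_i·y_{i+1} − x_{i+1}·y_i), indices taken mod 4.
A_1→A_2: (-5)(-14) − (-15)(3) = 115
A_2→A_3: (-15)(1) − (-9)(-14) = -141
A_3→A_4: (-9)(0) − (-9)(1) = 9
A_4→A_1: (-9)(3) − (-5)(0) = -27
Σ = -44
Area = |Σ|/2 = 22.

22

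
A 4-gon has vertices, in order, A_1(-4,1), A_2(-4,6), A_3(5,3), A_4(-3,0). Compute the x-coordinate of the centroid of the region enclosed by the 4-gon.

-157/168

Apply the shoelace (surveyor's) formula. First the cross-terms c_i = x_i·y_{i+1} − x_{i+1}·y_i:
  -20, -42, 9, -3  ⇒  2A = -56, A = -28.
Then Σ (x_i + x_{i+1})·c_i = 157, so x̄ = 157 / (6·(-28)) = -157/168.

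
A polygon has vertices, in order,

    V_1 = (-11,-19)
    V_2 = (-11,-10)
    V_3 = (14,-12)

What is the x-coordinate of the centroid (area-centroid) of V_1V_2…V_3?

-8/3

Apply the shoelace formula. First the cross-terms c_i = x_i·y_{i+1} − x_{i+1}·y_i:
  -99, 272, -398  ⇒  2A = -225, A = -112.5.
Then Σ (x_i + x_{i+1})·c_i = 1800, so x̄ = 1800 / (6·(-112.5)) = -8/3.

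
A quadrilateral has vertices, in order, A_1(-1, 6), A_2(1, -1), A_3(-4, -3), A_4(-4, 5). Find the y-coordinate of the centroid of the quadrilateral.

Apply the shoelace formula. First the cross-terms c_i = x_i·y_{i+1} − x_{i+1}·y_i:
  -5, -7, -32, -19  ⇒  2A = -63, A = -31.5.
Then Σ (y_i + y_{i+1})·c_i = -270, so ȳ = -270 / (6·(-31.5)) = 10/7.

10/7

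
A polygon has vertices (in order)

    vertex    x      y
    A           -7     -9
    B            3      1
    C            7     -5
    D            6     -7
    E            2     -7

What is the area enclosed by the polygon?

58

Cross-terms: 20, -22, -19, -28, -67  ⇒  Σ = -116
Area = |Σ|/2 = 58.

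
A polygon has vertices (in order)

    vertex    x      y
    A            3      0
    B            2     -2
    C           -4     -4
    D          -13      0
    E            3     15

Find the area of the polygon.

Σ = (-6) + (-16) + (-52) + (-195) + (-45) = -314
Area = |Σ|/2 = 157.

157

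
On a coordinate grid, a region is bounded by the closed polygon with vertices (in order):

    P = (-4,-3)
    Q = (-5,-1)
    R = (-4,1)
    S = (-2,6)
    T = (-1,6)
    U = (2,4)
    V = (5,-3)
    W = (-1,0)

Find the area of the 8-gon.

Apply the surveyor's formula: 2A = Σ (x_i·y_{i+1} − x_{i+1}·y_i), indices taken mod 8.
Cross-terms: -11, -9, -22, -6, -16, -26, -3, 3  ⇒  Σ = -90
Area = |Σ|/2 = 45.

45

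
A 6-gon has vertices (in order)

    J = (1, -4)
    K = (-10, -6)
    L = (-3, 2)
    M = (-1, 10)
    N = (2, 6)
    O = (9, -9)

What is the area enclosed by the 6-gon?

118.5

Apply the surveyor's formula: 2A = Σ (x_i·y_{i+1} − x_{i+1}·y_i), indices taken mod 6.
Σ = (-46) + (-38) + (-28) + (-26) + (-72) + (-27) = -237
Area = |Σ|/2 = 118.5.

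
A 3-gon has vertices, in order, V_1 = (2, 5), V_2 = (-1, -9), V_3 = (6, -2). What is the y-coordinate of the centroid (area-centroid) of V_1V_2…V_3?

Apply Gauss's area formula. First the cross-terms c_i = x_i·y_{i+1} − x_{i+1}·y_i:
  -13, 56, 34  ⇒  2A = 77, A = 38.5.
Then Σ (y_i + y_{i+1})·c_i = -462, so ȳ = -462 / (6·38.5) = -2.

-2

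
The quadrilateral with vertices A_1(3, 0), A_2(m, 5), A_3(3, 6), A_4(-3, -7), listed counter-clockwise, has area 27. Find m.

6

The doubled signed area Σ (x_i y_{i+1} − x_{i+1} y_i) is linear in m.
With m=0 it equals 18; the coefficient of m is 6 (from the two edges through A_2).
So 6·m + 18 = 2·27 = 54 ⇒ m = 6.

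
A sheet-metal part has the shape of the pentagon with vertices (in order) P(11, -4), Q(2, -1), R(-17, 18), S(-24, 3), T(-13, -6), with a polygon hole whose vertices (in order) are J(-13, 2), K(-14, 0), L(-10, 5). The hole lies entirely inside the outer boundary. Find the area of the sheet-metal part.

347.5

Outer boundary:
Cross-terms: -3, 19, 381, 183, 118  ⇒  Σ = 698
Area = |Σ|/2 = 349.
Hole:
Apply the shoelace formula: 2A = Σ (x_i·y_{i+1} − x_{i+1}·y_i), indices taken mod 3.
Σ = (28) + (-70) + (45) = 3
Area = |Σ|/2 = 1.5.
Net area = 349 − 1.5 = 347.5.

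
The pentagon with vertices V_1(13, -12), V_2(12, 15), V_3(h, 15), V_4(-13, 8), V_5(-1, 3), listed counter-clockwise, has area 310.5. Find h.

5

The doubled signed area Σ (x_i y_{i+1} − x_{i+1} y_i) is linear in h.
With h=0 it equals 656; the coefficient of h is -7 (from the two edges through V_3).
So -7·h + 656 = 2·310.5 = 621 ⇒ h = 5.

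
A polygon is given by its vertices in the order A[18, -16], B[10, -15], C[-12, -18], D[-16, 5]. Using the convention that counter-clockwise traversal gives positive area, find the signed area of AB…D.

Apply Gauss's area formula: 2A = Σ (x_i·y_{i+1} − x_{i+1}·y_i), indices taken mod 4.
A→B: (18)(-15) − (10)(-16) = -110
B→C: (10)(-18) − (-12)(-15) = -360
C→D: (-12)(5) − (-16)(-18) = -348
D→A: (-16)(-16) − (18)(5) = 166
Σ = -652
Signed area = Σ/2 = -326 (negative ⇒ clockwise traversal).

-326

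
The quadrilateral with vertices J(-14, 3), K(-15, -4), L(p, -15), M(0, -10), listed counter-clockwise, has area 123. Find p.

The doubled signed area Σ (x_i y_{i+1} − x_{i+1} y_i) is linear in p.
With p=0 it equals 186; the coefficient of p is -6 (from the two edges through L).
So -6·p + 186 = 2·123 = 246 ⇒ p = -10.

-10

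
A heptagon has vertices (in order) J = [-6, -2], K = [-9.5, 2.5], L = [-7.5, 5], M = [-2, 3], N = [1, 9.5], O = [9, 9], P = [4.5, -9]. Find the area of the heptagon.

Apply Gauss's area formula: 2A = Σ (x_i·y_{i+1} − x_{i+1}·y_i), indices taken mod 7.
Σ = (-34) + (-28.75) + (-12.5) + (-22) + (-76.5) + (-121.5) + (-63) = -358.25
Area = |Σ|/2 = 179.125.

179.125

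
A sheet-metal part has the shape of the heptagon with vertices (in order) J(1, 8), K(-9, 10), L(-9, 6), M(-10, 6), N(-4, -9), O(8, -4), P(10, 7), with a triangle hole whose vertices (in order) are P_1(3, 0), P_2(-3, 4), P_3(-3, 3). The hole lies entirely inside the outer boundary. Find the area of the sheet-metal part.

244.5

Outer boundary:
Apply the shoelace formula: 2A = Σ (x_i·y_{i+1} − x_{i+1}·y_i), indices taken mod 7.
Σ = (82) + (36) + (6) + (114) + (88) + (96) + (73) = 495
Area = |Σ|/2 = 247.5.
Hole:
P_1→P_2: (3)(4) − (-3)(0) = 12
P_2→P_3: (-3)(3) − (-3)(4) = 3
P_3→P_1: (-3)(0) − (3)(3) = -9
Σ = 6
Area = |Σ|/2 = 3.
Net area = 247.5 − 3 = 244.5.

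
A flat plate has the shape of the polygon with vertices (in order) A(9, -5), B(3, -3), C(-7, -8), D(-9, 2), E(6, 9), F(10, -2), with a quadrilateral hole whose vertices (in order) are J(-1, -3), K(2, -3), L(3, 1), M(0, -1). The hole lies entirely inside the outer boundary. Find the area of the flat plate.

177

Outer boundary:
Apply the shoelace formula: 2A = Σ (x_i·y_{i+1} − x_{i+1}·y_i), indices taken mod 6.
Cross-terms: -12, -45, -86, -93, -102, -32  ⇒  Σ = -370
Area = |Σ|/2 = 185.
Hole:
Σ = (9) + (11) + (-3) + (-1) = 16
Area = |Σ|/2 = 8.
Net area = 185 − 8 = 177.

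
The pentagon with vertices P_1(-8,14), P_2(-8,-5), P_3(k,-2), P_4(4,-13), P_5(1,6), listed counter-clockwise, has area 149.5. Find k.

-3

Write out the shoelace sum; only the two edges meeting at P_3 involve k:
2·Area = [((-8)·(-2) − k·(-5)) + (k·(-13) − 4·(-2))] + 251
       = -8·k + 275 = 299
⇒ k = -3.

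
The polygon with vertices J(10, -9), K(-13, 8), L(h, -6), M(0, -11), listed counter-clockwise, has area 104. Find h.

The doubled signed area Σ (x_i y_{i+1} − x_{i+1} y_i) is linear in h.
With h=0 it equals 151; the coefficient of h is -19 (from the two edges through L).
So -19·h + 151 = 2·104 = 208 ⇒ h = -3.

-3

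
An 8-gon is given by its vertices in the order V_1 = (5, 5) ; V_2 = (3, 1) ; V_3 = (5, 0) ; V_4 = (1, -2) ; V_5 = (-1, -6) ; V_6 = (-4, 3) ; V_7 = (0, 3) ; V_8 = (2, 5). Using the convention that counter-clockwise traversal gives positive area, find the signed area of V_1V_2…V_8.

-46.5

Apply the surveyor's formula: 2A = Σ (x_i·y_{i+1} − x_{i+1}·y_i), indices taken mod 8.
Σ = (-10) + (-5) + (-10) + (-8) + (-27) + (-12) + (-6) + (-15) = -93
Signed area = Σ/2 = -46.5 (negative ⇒ clockwise traversal).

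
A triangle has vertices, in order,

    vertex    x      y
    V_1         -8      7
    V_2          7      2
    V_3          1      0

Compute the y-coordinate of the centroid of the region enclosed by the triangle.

Apply the shoelace formula. First the cross-terms c_i = x_i·y_{i+1} − x_{i+1}·y_i:
  -65, -2, 7  ⇒  2A = -60, A = -30.
Then Σ (y_i + y_{i+1})·c_i = -540, so ȳ = -540 / (6·(-30)) = 3.

3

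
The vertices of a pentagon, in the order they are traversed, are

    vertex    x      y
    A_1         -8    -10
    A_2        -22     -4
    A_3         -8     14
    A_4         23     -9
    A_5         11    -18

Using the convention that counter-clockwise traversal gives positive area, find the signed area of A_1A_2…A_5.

A_1→A_2: (-8)(-4) − (-22)(-10) = -188
A_2→A_3: (-22)(14) − (-8)(-4) = -340
A_3→A_4: (-8)(-9) − (23)(14) = -250
A_4→A_5: (23)(-18) − (11)(-9) = -315
A_5→A_1: (11)(-10) − (-8)(-18) = -254
Σ = -1347
Signed area = Σ/2 = -673.5 (negative ⇒ clockwise traversal).

-673.5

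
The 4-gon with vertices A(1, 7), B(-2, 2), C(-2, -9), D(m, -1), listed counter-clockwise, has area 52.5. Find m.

4

Write out the shoelace sum; only the two edges meeting at D involve m:
2·Area = [((-2)·(-1) − m·(-9)) + (m·7 − 1·(-1))] + 38
       = 16·m + 41 = 105
⇒ m = 4.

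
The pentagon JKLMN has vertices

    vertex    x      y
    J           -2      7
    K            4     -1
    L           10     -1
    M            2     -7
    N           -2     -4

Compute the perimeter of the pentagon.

42

|JK| = √((6)² + (-8)²) = √100 = 10
|KL| = √((6)² + (0)²) = √36 = 6
|LM| = √((-8)² + (-6)²) = √100 = 10
|MN| = √((-4)² + (3)²) = √25 = 5
|NJ| = √((0)² + (11)²) = √121 = 11
Perimeter = 10 + 6 + 10 + 5 + 11 = 42.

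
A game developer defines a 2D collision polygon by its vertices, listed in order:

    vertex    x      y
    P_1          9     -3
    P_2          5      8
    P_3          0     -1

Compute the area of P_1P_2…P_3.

Apply the shoelace (surveyor's) formula: 2A = Σ (x_i·y_{i+1} − x_{i+1}·y_i), indices taken mod 3.
P_1→P_2: (9)(8) − (5)(-3) = 87
P_2→P_3: (5)(-1) − (0)(8) = -5
P_3→P_1: (0)(-3) − (9)(-1) = 9
Σ = 91
Area = |Σ|/2 = 45.5.

45.5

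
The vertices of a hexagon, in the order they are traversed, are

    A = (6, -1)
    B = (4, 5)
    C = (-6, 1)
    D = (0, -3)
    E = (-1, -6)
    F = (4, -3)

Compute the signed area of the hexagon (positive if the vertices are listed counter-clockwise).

Apply the shoelace (surveyor's) formula: 2A = Σ (x_i·y_{i+1} − x_{i+1}·y_i), indices taken mod 6.
A→B: (6)(5) − (4)(-1) = 34
B→C: (4)(1) − (-6)(5) = 34
C→D: (-6)(-3) − (0)(1) = 18
D→E: (0)(-6) − (-1)(-3) = -3
E→F: (-1)(-3) − (4)(-6) = 27
F→A: (4)(-1) − (6)(-3) = 14
Σ = 124
Signed area = Σ/2 = 62 (positive ⇒ counter-clockwise traversal).

62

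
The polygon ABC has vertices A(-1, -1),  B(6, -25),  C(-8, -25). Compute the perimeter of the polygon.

64

|AB| = √((7)² + (-24)²) = √625 = 25
|BC| = √((-14)² + (0)²) = √196 = 14
|CA| = √((7)² + (24)²) = √625 = 25
Perimeter = 25 + 14 + 25 = 64.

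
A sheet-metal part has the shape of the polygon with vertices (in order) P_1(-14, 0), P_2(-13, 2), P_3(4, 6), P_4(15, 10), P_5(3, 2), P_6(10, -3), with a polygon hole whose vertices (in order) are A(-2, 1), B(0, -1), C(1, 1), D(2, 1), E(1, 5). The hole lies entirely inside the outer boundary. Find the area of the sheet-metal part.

106.5

Outer boundary:
Apply the shoelace formula: 2A = Σ (x_i·y_{i+1} − x_{i+1}·y_i), indices taken mod 6.
Cross-terms: -28, -86, -50, 0, -29, -42  ⇒  Σ = -235
Area = |Σ|/2 = 117.5.
Hole:
Apply Gauss's area formula: 2A = Σ (x_i·y_{i+1} − x_{i+1}·y_i), indices taken mod 5.
Σ = (2) + (1) + (-1) + (9) + (11) = 22
Area = |Σ|/2 = 11.
Net area = 117.5 − 11 = 106.5.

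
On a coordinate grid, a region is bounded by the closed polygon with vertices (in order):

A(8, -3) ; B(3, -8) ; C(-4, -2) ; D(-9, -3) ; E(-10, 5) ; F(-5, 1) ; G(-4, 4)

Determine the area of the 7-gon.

97.5

Σ = (-55) + (-38) + (-6) + (-75) + (15) + (-16) + (-20) = -195
Area = |Σ|/2 = 97.5.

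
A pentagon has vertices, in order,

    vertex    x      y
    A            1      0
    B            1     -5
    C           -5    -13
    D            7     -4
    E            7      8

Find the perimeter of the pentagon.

52

|AB| = √((0)² + (-5)²) = √25 = 5
|BC| = √((-6)² + (-8)²) = √100 = 10
|CD| = √((12)² + (9)²) = √225 = 15
|DE| = √((0)² + (12)²) = √144 = 12
|EA| = √((-6)² + (-8)²) = √100 = 10
Perimeter = 5 + 10 + 15 + 12 + 10 = 52.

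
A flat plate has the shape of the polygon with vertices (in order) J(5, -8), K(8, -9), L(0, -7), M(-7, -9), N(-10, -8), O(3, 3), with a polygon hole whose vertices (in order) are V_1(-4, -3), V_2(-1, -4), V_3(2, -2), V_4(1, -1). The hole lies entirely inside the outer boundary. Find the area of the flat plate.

Outer boundary:
Apply the shoelace (surveyor's) formula: 2A = Σ (x_i·y_{i+1} − x_{i+1}·y_i), indices taken mod 6.
Σ = (19) + (-56) + (-49) + (-34) + (-6) + (-39) = -165
Area = |Σ|/2 = 82.5.
Hole:
Σ = (13) + (10) + (0) + (-7) = 16
Area = |Σ|/2 = 8.
Net area = 82.5 − 8 = 74.5.

74.5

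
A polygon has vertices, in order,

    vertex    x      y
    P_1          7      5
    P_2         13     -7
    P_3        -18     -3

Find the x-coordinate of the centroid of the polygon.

2/3

Apply the surveyor's formula. First the cross-terms c_i = x_i·y_{i+1} − x_{i+1}·y_i:
  -114, -165, -69  ⇒  2A = -348, A = -174.
Then Σ (x_i + x_{i+1})·c_i = -696, so x̄ = -696 / (6·(-174)) = 2/3.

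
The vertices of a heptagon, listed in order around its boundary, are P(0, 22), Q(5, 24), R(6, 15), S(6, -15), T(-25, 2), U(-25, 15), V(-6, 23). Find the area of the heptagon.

Apply the shoelace (surveyor's) formula: 2A = Σ (x_i·y_{i+1} − x_{i+1}·y_i), indices taken mod 7.
Σ = (-110) + (-69) + (-180) + (-363) + (-325) + (-485) + (-132) = -1664
Area = |Σ|/2 = 832.

832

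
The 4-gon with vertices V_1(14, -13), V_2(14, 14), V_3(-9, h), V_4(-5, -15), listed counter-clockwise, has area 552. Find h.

10

Write out the shoelace sum; only the two edges meeting at V_3 involve h:
2·Area = [(14·h − (-9)·14) + ((-9)·(-15) − (-5)·h)] + 653
       = 19·h + 914 = 1104
⇒ h = 10.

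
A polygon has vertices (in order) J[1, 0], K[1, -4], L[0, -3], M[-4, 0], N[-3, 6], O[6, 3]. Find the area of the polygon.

45.5

Σ = (-4) + (-3) + (-12) + (-24) + (-45) + (-3) = -91
Area = |Σ|/2 = 45.5.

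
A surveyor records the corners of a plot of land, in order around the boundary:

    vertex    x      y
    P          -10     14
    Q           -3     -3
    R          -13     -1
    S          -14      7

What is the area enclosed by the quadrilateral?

97.5

Apply the shoelace (surveyor's) formula: 2A = Σ (x_i·y_{i+1} − x_{i+1}·y_i), indices taken mod 4.
Σ = (72) + (-36) + (-105) + (-126) = -195
Area = |Σ|/2 = 97.5.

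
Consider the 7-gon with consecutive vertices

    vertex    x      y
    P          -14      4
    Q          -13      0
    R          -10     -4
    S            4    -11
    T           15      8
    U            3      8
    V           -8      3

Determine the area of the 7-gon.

Apply the shoelace (surveyor's) formula: 2A = Σ (x_i·y_{i+1} − x_{i+1}·y_i), indices taken mod 7.
Σ = (52) + (52) + (126) + (197) + (96) + (73) + (10) = 606
Area = |Σ|/2 = 303.

303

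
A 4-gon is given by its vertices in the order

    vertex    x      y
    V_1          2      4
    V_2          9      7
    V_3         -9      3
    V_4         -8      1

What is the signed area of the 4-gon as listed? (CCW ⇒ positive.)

Σ = (-22) + (90) + (15) + (-34) = 49
Signed area = Σ/2 = 24.5 (positive ⇒ counter-clockwise traversal).

24.5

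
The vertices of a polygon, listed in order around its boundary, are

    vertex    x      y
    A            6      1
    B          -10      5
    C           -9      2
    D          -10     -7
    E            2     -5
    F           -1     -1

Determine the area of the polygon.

A→B: (6)(5) − (-10)(1) = 40
B→C: (-10)(2) − (-9)(5) = 25
C→D: (-9)(-7) − (-10)(2) = 83
D→E: (-10)(-5) − (2)(-7) = 64
E→F: (2)(-1) − (-1)(-5) = -7
F→A: (-1)(1) − (6)(-1) = 5
Σ = 210
Area = |Σ|/2 = 105.

105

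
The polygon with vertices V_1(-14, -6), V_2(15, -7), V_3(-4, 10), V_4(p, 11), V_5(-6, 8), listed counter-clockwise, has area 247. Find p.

The doubled signed area Σ (x_i y_{i+1} − x_{i+1} y_i) is linear in p.
With p=0 it equals 480; the coefficient of p is -2 (from the two edges through V_4).
So -2·p + 480 = 2·247 = 494 ⇒ p = -7.

-7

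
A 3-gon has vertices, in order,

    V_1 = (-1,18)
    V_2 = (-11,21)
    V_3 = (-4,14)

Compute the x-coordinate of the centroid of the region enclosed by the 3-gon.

-16/3

Apply the surveyor's formula. First the cross-terms c_i = x_i·y_{i+1} − x_{i+1}·y_i:
  177, -70, -58  ⇒  2A = 49, A = 24.5.
Then Σ (x_i + x_{i+1})·c_i = -784, so x̄ = -784 / (6·24.5) = -16/3.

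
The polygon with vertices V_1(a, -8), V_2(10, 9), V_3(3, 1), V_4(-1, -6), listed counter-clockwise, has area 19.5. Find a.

The doubled signed area Σ (x_i y_{i+1} − x_{i+1} y_i) is linear in a.
With a=0 it equals 54; the coefficient of a is 15 (from the two edges through V_1).
So 15·a + 54 = 2·19.5 = 39 ⇒ a = -1.

-1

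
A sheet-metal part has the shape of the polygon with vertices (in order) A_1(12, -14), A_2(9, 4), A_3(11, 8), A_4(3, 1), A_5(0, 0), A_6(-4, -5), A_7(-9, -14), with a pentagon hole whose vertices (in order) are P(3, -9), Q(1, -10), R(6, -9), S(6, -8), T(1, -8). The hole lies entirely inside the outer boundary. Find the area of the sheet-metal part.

241.5

Outer boundary:
Apply Gauss's area formula: 2A = Σ (x_i·y_{i+1} − x_{i+1}·y_i), indices taken mod 7.
Cross-terms: 174, 28, -13, 0, 0, 11, 294  ⇒  Σ = 494
Area = |Σ|/2 = 247.
Hole:
Σ = (-21) + (51) + (6) + (-40) + (15) = 11
Area = |Σ|/2 = 5.5.
Net area = 247 − 5.5 = 241.5.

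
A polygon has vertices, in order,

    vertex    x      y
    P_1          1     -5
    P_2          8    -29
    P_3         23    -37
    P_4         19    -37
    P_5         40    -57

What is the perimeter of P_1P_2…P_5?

|P_1P_2| = √((7)² + (-24)²) = √625 = 25
|P_2P_3| = √((15)² + (-8)²) = √289 = 17
|P_3P_4| = √((-4)² + (0)²) = √16 = 4
|P_4P_5| = √((21)² + (-20)²) = √841 = 29
|P_5P_1| = √((-39)² + (52)²) = √4225 = 65
Perimeter = 25 + 17 + 4 + 29 + 65 = 140.

140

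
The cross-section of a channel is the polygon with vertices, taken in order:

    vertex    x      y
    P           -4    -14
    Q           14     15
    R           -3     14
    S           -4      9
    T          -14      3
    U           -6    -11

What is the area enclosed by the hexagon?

366

Apply Gauss's area formula: 2A = Σ (x_i·y_{i+1} − x_{i+1}·y_i), indices taken mod 6.
Σ = (136) + (241) + (29) + (114) + (172) + (40) = 732
Area = |Σ|/2 = 366.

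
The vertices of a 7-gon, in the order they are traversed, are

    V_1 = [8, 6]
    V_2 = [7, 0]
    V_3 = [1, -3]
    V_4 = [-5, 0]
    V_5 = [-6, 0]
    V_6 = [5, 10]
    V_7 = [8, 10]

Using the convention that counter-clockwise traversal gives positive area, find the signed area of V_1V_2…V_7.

V_1→V_2: (8)(0) − (7)(6) = -42
V_2→V_3: (7)(-3) − (1)(0) = -21
V_3→V_4: (1)(0) − (-5)(-3) = -15
V_4→V_5: (-5)(0) − (-6)(0) = 0
V_5→V_6: (-6)(10) − (5)(0) = -60
V_6→V_7: (5)(10) − (8)(10) = -30
V_7→V_1: (8)(6) − (8)(10) = -32
Σ = -200
Signed area = Σ/2 = -100 (negative ⇒ clockwise traversal).

-100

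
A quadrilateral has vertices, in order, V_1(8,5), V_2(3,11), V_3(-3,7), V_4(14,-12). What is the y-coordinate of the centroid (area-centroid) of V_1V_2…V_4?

184/99

Apply the shoelace (surveyor's) formula. First the cross-terms c_i = x_i·y_{i+1} − x_{i+1}·y_i:
  73, 54, -62, 166  ⇒  2A = 231, A = 115.5.
Then Σ (y_i + y_{i+1})·c_i = 1288, so ȳ = 1288 / (6·115.5) = 184/99.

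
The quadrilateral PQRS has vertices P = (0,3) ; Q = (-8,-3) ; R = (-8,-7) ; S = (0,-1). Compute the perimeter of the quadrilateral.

|PQ| = √((-8)² + (-6)²) = √100 = 10
|QR| = √((0)² + (-4)²) = √16 = 4
|RS| = √((8)² + (6)²) = √100 = 10
|SP| = √((0)² + (4)²) = √16 = 4
Perimeter = 10 + 4 + 10 + 4 = 28.

28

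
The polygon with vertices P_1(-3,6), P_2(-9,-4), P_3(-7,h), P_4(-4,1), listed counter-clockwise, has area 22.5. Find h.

-7

The doubled signed area Σ (x_i y_{i+1} − x_{i+1} y_i) is linear in h.
With h=0 it equals 10; the coefficient of h is -5 (from the two edges through P_3).
So -5·h + 10 = 2·22.5 = 45 ⇒ h = -7.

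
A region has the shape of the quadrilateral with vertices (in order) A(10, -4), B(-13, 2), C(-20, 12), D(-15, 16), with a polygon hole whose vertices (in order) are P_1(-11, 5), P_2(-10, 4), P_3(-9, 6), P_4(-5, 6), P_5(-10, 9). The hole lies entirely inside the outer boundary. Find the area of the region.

Outer boundary:
A→B: (10)(2) − (-13)(-4) = -32
B→C: (-13)(12) − (-20)(2) = -116
C→D: (-20)(16) − (-15)(12) = -140
D→A: (-15)(-4) − (10)(16) = -100
Σ = -388
Area = |Σ|/2 = 194.
Hole:
Apply the shoelace formula: 2A = Σ (x_i·y_{i+1} − x_{i+1}·y_i), indices taken mod 5.
Σ = (6) + (-24) + (-24) + (15) + (49) = 22
Area = |Σ|/2 = 11.
Net area = 194 − 11 = 183.

183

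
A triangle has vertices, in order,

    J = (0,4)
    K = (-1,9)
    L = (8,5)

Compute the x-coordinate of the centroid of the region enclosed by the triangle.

7/3

Apply Gauss's area formula. First the cross-terms c_i = x_i·y_{i+1} − x_{i+1}·y_i:
  4, -77, 32  ⇒  2A = -41, A = -20.5.
Then Σ (x_i + x_{i+1})·c_i = -287, so x̄ = -287 / (6·(-20.5)) = 7/3.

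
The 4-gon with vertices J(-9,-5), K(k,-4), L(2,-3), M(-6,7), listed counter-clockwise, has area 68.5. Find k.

2

Write out the shoelace sum; only the two edges meeting at K involve k:
2·Area = [((-9)·(-4) − k·(-5)) + (k·(-3) − 2·(-4))] + 89
       = 2·k + 133 = 137
⇒ k = 2.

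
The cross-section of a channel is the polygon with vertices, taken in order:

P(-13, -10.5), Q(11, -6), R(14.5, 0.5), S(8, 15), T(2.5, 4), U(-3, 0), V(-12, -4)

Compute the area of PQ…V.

P→Q: (-13)(-6) − (11)(-10.5) = 193.5
Q→R: (11)(0.5) − (14.5)(-6) = 92.5
R→S: (14.5)(15) − (8)(0.5) = 213.5
S→T: (8)(4) − (2.5)(15) = -5.5
T→U: (2.5)(0) − (-3)(4) = 12
U→V: (-3)(-4) − (-12)(0) = 12
V→P: (-12)(-10.5) − (-13)(-4) = 74
Σ = 592
Area = |Σ|/2 = 296.

296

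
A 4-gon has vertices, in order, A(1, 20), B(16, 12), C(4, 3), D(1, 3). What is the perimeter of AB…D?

|AB| = √((15)² + (-8)²) = √289 = 17
|BC| = √((-12)² + (-9)²) = √225 = 15
|CD| = √((-3)² + (0)²) = √9 = 3
|DA| = √((0)² + (17)²) = √289 = 17
Perimeter = 17 + 15 + 3 + 17 = 52.

52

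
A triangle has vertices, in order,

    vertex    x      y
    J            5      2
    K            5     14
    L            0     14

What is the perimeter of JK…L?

30

|JK| = √((0)² + (12)²) = √144 = 12
|KL| = √((-5)² + (0)²) = √25 = 5
|LJ| = √((5)² + (-12)²) = √169 = 13
Perimeter = 12 + 5 + 13 = 30.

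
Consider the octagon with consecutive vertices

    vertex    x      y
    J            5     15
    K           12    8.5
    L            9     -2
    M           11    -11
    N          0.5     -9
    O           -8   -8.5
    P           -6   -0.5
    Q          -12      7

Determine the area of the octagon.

397.375

Apply the shoelace formula: 2A = Σ (x_i·y_{i+1} − x_{i+1}·y_i), indices taken mod 8.
Cross-terms: -137.5, -100.5, -77, -93.5, -76.25, -47, -48, -215  ⇒  Σ = -794.75
Area = |Σ|/2 = 397.375.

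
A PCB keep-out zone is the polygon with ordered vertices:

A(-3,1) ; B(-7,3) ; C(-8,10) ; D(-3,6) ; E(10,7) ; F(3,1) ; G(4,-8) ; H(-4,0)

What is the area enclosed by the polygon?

111

Σ = (-2) + (-46) + (-18) + (-81) + (-11) + (-28) + (-32) + (-4) = -222
Area = |Σ|/2 = 111.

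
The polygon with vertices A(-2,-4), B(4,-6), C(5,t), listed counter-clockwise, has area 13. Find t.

Write out the shoelace sum; only the two edges meeting at C involve t:
2·Area = [(4·t − 5·(-6)) + (5·(-4) − (-2)·t)] + 28
       = 6·t + 38 = 26
⇒ t = -2.

-2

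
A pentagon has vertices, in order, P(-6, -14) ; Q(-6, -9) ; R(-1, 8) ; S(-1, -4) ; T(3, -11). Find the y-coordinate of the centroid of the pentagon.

-6.5625

Apply the shoelace formula. First the cross-terms c_i = x_i·y_{i+1} − x_{i+1}·y_i:
  -30, -57, 12, 23, -108  ⇒  2A = -160, A = -80.
Then Σ (y_i + y_{i+1})·c_i = 3150, so ȳ = 3150 / (6·(-80)) = -6.5625.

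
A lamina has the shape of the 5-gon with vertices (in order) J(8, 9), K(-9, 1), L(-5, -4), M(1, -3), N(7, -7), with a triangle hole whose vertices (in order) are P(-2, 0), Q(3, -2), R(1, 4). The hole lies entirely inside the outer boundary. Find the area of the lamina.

128

Outer boundary:
Apply the shoelace formula: 2A = Σ (x_i·y_{i+1} − x_{i+1}·y_i), indices taken mod 5.
Σ = (89) + (41) + (19) + (14) + (119) = 282
Area = |Σ|/2 = 141.
Hole:
Apply the shoelace formula: 2A = Σ (x_i·y_{i+1} − x_{i+1}·y_i), indices taken mod 3.
P→Q: (-2)(-2) − (3)(0) = 4
Q→R: (3)(4) − (1)(-2) = 14
R→P: (1)(0) − (-2)(4) = 8
Σ = 26
Area = |Σ|/2 = 13.
Net area = 141 − 13 = 128.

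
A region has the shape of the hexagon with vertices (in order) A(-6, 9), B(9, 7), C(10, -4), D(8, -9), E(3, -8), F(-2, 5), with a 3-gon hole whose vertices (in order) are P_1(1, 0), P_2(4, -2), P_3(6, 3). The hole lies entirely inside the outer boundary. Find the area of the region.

Outer boundary:
Apply the shoelace formula: 2A = Σ (x_i·y_{i+1} − x_{i+1}·y_i), indices taken mod 6.
Σ = (-123) + (-106) + (-58) + (-37) + (-1) + (12) = -313
Area = |Σ|/2 = 156.5.
Hole:
P_1→P_2: (1)(-2) − (4)(0) = -2
P_2→P_3: (4)(3) − (6)(-2) = 24
P_3→P_1: (6)(0) − (1)(3) = -3
Σ = 19
Area = |Σ|/2 = 9.5.
Net area = 156.5 − 9.5 = 147.

147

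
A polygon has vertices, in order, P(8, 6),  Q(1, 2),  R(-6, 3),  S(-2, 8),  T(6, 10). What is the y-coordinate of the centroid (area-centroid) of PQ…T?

745/129

Apply Gauss's area formula. First the cross-terms c_i = x_i·y_{i+1} − x_{i+1}·y_i:
  10, 15, -42, -68, -44  ⇒  2A = -129, A = -64.5.
Then Σ (y_i + y_{i+1})·c_i = -2235, so ȳ = -2235 / (6·(-64.5)) = 745/129.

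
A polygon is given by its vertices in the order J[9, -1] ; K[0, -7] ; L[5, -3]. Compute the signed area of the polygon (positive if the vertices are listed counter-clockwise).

Cross-terms: -63, 35, 22  ⇒  Σ = -6
Signed area = Σ/2 = -3 (negative ⇒ clockwise traversal).

-3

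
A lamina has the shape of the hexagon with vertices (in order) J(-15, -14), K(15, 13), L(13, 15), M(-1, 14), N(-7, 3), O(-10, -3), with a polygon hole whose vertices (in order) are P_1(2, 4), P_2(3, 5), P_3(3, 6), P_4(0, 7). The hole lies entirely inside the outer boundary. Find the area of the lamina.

250.5

Outer boundary:
Cross-terms: 15, 56, 197, 95, 51, 95  ⇒  Σ = 509
Area = |Σ|/2 = 254.5.
Hole:
Apply Gauss's area formula: 2A = Σ (x_i·y_{i+1} − x_{i+1}·y_i), indices taken mod 4.
Σ = (-2) + (3) + (21) + (-14) = 8
Area = |Σ|/2 = 4.
Net area = 254.5 − 4 = 250.5.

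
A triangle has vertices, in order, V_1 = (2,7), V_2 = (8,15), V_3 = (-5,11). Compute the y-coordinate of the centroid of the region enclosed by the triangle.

11

Apply the surveyor's formula. First the cross-terms c_i = x_i·y_{i+1} − x_{i+1}·y_i:
  -26, 163, -57  ⇒  2A = 80, A = 40.
Then Σ (y_i + y_{i+1})·c_i = 2640, so ȳ = 2640 / (6·40) = 11.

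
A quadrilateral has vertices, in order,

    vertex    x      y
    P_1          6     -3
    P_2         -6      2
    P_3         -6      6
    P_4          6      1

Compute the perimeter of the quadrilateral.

|P_1P_2| = √((-12)² + (5)²) = √169 = 13
|P_2P_3| = √((0)² + (4)²) = √16 = 4
|P_3P_4| = √((12)² + (-5)²) = √169 = 13
|P_4P_1| = √((0)² + (-4)²) = √16 = 4
Perimeter = 13 + 4 + 13 + 4 = 34.

34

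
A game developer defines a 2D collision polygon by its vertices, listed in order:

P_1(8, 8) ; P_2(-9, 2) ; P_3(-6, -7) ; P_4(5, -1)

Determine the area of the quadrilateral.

126

Apply Gauss's area formula: 2A = Σ (x_i·y_{i+1} − x_{i+1}·y_i), indices taken mod 4.
P_1→P_2: (8)(2) − (-9)(8) = 88
P_2→P_3: (-9)(-7) − (-6)(2) = 75
P_3→P_4: (-6)(-1) − (5)(-7) = 41
P_4→P_1: (5)(8) − (8)(-1) = 48
Σ = 252
Area = |Σ|/2 = 126.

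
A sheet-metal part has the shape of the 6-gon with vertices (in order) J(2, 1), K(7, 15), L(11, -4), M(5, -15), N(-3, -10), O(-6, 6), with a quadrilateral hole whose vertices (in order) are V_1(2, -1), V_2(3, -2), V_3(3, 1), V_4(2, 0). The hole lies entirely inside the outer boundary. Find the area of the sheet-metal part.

Outer boundary:
Σ = (23) + (-193) + (-145) + (-95) + (-78) + (-18) = -506
Area = |Σ|/2 = 253.
Hole:
Apply the shoelace (surveyor's) formula: 2A = Σ (x_i·y_{i+1} − x_{i+1}·y_i), indices taken mod 4.
Σ = (-1) + (9) + (-2) + (-2) = 4
Area = |Σ|/2 = 2.
Net area = 253 − 2 = 251.

251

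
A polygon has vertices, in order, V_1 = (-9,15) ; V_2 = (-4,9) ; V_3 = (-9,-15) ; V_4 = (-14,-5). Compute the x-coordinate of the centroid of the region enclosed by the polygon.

-9

Apply Gauss's area formula. First the cross-terms c_i = x_i·y_{i+1} − x_{i+1}·y_i:
  -21, 141, -165, -255  ⇒  2A = -300, A = -150.
Then Σ (x_i + x_{i+1})·c_i = 8100, so x̄ = 8100 / (6·(-150)) = -9.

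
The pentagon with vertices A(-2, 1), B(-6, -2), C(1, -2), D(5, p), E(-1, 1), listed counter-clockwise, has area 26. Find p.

Write out the shoelace sum; only the two edges meeting at D involve p:
2·Area = [(1·p − 5·(-2)) + (5·1 − (-1)·p)] + 25
       = 2·p + 40 = 52
⇒ p = 6.

6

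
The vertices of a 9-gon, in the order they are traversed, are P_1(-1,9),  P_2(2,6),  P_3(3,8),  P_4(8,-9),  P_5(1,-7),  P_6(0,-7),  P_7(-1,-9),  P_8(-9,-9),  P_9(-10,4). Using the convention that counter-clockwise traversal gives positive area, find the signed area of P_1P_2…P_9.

-231

Apply the shoelace (surveyor's) formula: 2A = Σ (x_i·y_{i+1} − x_{i+1}·y_i), indices taken mod 9.
Cross-terms: -24, -2, -91, -47, -7, -7, -72, -126, -86  ⇒  Σ = -462
Signed area = Σ/2 = -231 (negative ⇒ clockwise traversal).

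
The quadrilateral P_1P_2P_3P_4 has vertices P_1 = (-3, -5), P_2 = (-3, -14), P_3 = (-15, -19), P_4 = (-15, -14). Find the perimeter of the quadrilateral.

|P_1P_2| = √((0)² + (-9)²) = √81 = 9
|P_2P_3| = √((-12)² + (-5)²) = √169 = 13
|P_3P_4| = √((0)² + (5)²) = √25 = 5
|P_4P_1| = √((12)² + (9)²) = √225 = 15
Perimeter = 9 + 13 + 5 + 15 = 42.

42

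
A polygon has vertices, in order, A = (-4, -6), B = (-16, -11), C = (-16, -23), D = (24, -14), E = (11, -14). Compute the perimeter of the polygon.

|AB| = √((-12)² + (-5)²) = √169 = 13
|BC| = √((0)² + (-12)²) = √144 = 12
|CD| = √((40)² + (9)²) = √1681 = 41
|DE| = √((-13)² + (0)²) = √169 = 13
|EA| = √((-15)² + (8)²) = √289 = 17
Perimeter = 13 + 12 + 41 + 13 + 17 = 96.

96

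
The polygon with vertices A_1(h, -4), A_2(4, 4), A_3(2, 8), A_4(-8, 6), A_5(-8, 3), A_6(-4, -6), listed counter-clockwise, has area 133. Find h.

5

Write out the shoelace sum; only the two edges meeting at A_1 involve h:
2·Area = [((-4)·(-4) − h·(-6)) + (h·4 − 4·(-4))] + 184
       = 10·h + 216 = 266
⇒ h = 5.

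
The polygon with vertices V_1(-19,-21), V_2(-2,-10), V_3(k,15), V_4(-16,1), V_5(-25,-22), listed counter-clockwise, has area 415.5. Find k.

The doubled signed area Σ (x_i y_{i+1} − x_{i+1} y_i) is linear in k.
With k=0 it equals 842; the coefficient of k is 11 (from the two edges through V_3).
So 11·k + 842 = 2·415.5 = 831 ⇒ k = -1.

-1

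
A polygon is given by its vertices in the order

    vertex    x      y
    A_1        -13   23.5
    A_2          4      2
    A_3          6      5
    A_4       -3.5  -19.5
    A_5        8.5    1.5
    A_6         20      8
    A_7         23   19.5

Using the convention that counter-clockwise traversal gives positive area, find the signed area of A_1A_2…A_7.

Apply the surveyor's formula: 2A = Σ (x_i·y_{i+1} − x_{i+1}·y_i), indices taken mod 7.
Σ = (-120) + (8) + (-99.5) + (160.5) + (38) + (206) + (794) = 987
Signed area = Σ/2 = 493.5 (positive ⇒ counter-clockwise traversal).

493.5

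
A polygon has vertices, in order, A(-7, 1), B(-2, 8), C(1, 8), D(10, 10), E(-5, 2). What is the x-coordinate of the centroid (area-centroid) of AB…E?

2/23

Apply Gauss's area formula. First the cross-terms c_i = x_i·y_{i+1} − x_{i+1}·y_i:
  -54, -24, -70, 70, 9  ⇒  2A = -69, A = -34.5.
Then Σ (x_i + x_{i+1})·c_i = -18, so x̄ = -18 / (6·(-34.5)) = 2/23.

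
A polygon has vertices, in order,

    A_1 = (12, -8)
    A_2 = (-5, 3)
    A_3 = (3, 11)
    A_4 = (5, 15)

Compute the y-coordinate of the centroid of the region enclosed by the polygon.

446/149

Apply Gauss's area formula. First the cross-terms c_i = x_i·y_{i+1} − x_{i+1}·y_i:
  -4, -64, -10, -220  ⇒  2A = -298, A = -149.
Then Σ (y_i + y_{i+1})·c_i = -2676, so ȳ = -2676 / (6·(-149)) = 446/149.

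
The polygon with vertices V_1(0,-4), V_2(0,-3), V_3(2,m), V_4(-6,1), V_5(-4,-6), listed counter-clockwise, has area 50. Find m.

Write out the shoelace sum; only the two edges meeting at V_3 involve m:
2·Area = [(0·m − 2·(-3)) + (2·1 − (-6)·m)] + 56
       = 6·m + 64 = 100
⇒ m = 6.

6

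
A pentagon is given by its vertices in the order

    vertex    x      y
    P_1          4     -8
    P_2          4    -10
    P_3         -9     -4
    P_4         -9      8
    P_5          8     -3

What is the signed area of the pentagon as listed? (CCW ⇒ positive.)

-155.5

Cross-terms: -8, -106, -108, -37, -52  ⇒  Σ = -311
Signed area = Σ/2 = -155.5 (negative ⇒ clockwise traversal).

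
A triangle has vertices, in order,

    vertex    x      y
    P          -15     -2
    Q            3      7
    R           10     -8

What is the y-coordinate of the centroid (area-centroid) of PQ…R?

Apply Gauss's area formula. First the cross-terms c_i = x_i·y_{i+1} − x_{i+1}·y_i:
  -99, -94, -140  ⇒  2A = -333, A = -166.5.
Then Σ (y_i + y_{i+1})·c_i = 999, so ȳ = 999 / (6·(-166.5)) = -1.

-1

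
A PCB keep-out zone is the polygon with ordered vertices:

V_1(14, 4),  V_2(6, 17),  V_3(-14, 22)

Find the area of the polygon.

Apply the shoelace formula: 2A = Σ (x_i·y_{i+1} − x_{i+1}·y_i), indices taken mod 3.
Σ = (214) + (370) + (-364) = 220
Area = |Σ|/2 = 110.

110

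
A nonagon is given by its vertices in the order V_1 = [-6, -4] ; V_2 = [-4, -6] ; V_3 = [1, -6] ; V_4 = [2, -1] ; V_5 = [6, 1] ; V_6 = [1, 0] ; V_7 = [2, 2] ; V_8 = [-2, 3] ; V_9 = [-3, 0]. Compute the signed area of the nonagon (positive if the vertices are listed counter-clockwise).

Apply the shoelace formula: 2A = Σ (x_i·y_{i+1} − x_{i+1}·y_i), indices taken mod 9.
Cross-terms: 20, 30, 11, 8, -1, 2, 10, 9, 12  ⇒  Σ = 101
Signed area = Σ/2 = 50.5 (positive ⇒ counter-clockwise traversal).

50.5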